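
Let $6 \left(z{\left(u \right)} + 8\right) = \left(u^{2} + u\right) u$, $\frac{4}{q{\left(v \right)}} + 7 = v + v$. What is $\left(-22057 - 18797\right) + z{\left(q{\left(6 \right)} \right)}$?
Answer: $- \frac{5107726}{125} \approx -40862.0$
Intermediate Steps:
$q{\left(v \right)} = \frac{4}{-7 + 2 v}$ ($q{\left(v \right)} = \frac{4}{-7 + \left(v + v\right)} = \frac{4}{-7 + 2 v}$)
$z{\left(u \right)} = -8 + \frac{u \left(u + u^{2}\right)}{6}$ ($z{\left(u \right)} = -8 + \frac{\left(u^{2} + u\right) u}{6} = -8 + \frac{\left(u + u^{2}\right) u}{6} = -8 + \frac{u \left(u + u^{2}\right)}{6}$)
$\left(-22057 - 18797\right) + z{\left(q{\left(6 \right)} \right)} = \left(-22057 - 18797\right) + \left(-8 + \frac{\left(\frac{4}{-7 + 2 \cdot 6}\right)^{2}}{6} + \frac{\left(\frac{4}{-7 + 2 \cdot 6}\right)^{3}}{6}\right) = -40854 + \left(-8 + \frac{\left(\frac{4}{-7 + 12}\right)^{2}}{6} + \frac{\left(\frac{4}{-7 + 12}\right)^{3}}{6}\right) = -40854 + \left(-8 + \frac{\left(\frac{4}{5}\right)^{2}}{6} + \frac{\left(\frac{4}{5}\right)^{3}}{6}\right) = -40854 + \left(-8 + \frac{1}{6} \cdot \frac{16}{25} + \frac{1}{6} \cdot \frac{64}{125}\right) = -40854 + \left(-8 + \frac{8}{75} + \frac{32}{375}\right) = -40854 - \frac{976}{125} = - \frac{5107726}{125}$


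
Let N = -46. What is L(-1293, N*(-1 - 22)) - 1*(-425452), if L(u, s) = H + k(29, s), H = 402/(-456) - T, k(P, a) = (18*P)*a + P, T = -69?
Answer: 74314709/76 ≈ 9.7783e+5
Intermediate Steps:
k(P, a) = P + 18*P*a (k(P, a) = 18*P*a + P = P + 18*P*a)
H = 5177/76 (H = 402/(-456) - 1*(-69) = 402*(-1/456) + 69 = -67/76 + 69 = 5177/76 ≈ 68.118)
L(u, s) = 7381/76 + 522*s (L(u, s) = 5177/76 + 29*(1 + 18*s) = 5177/76 + (29 + 522*s) = 7381/76 + 522*s)
L(-1293, N*(-1 - 22)) - 1*(-425452) = (7381/76 + 522*(-46*(-1 - 22))) - 1*(-425452) = (7381/76 + 522*(-46*(-23))) + 425452 = (7381/76 + 522*1058) + 425452 = (7381/76 + 552276) + 425452 = 41980357/76 + 425452 = 74314709/76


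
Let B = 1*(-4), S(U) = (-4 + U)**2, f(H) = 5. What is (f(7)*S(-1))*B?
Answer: -500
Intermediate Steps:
B = -4
(f(7)*S(-1))*B = (5*(-4 - 1)**2)*(-4) = (5*(-5)**2)*(-4) = (5*25)*(-4) = 125*(-4) = -500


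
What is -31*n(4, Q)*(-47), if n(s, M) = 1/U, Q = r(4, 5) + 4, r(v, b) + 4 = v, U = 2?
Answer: 1457/2 ≈ 728.50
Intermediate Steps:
r(v, b) = -4 + v
Q = 4 (Q = (-4 + 4) + 4 = 0 + 4 = 4)
n(s, M) = 1/2
-31*n(4, Q)*(-47) = -31*1/2*(-47) = -31/2*(-47) = 1457/2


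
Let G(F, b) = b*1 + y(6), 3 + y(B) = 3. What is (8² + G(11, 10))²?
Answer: 5476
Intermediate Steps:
y(B) = 0 (y(B) = -3 + 3 = 0)
G(F, b) = b (G(F, b) = b*1 + 0 = b + 0 = b)
(8² + G(11, 10))² = (8² + 10)² = (64 + 10)² = 74² = 5476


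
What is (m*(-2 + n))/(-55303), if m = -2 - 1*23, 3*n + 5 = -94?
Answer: -875/55303 ≈ -0.015822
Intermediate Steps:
n = -33 (n = -5/3 + (1/3)*(-94) = -5/3 - 94/3 = -33)
m = -25 (m = -2 - 23 = -25)
(m*(-2 + n))/(-55303) = -25*(-2 - 33)/(-55303) = -25*(-35)*(-1/55303) = 875*(-1/55303) = -875/55303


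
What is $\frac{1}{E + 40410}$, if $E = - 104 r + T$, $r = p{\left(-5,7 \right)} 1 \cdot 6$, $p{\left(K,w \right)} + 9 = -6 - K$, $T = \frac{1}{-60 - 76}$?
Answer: $\frac{136}{6344399} \approx 2.1436 \cdot 10^{-5}$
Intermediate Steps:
$T = - \frac{1}{136}$ ($T = \frac{1}{-136} = - \frac{1}{136} \approx -0.0073529$)
$p{\left(K,w \right)} = -15 - K$ ($p{\left(K,w \right)} = -9 - \left(6 + K\right) = -15 - K$)
$r = -60$ ($r = \left(-15 - -5\right) 1 \cdot 6 = \left(-15 + 5\right) 6 = \left(-10\right) 6 = -60$)
$E = \frac{848639}{136}$ ($E = \left(-104\right) \left(-60\right) - \frac{1}{136} = 6240 - \frac{1}{136} = \frac{848639}{136} \approx 6240.0$)
$\frac{1}{E + 40410} = \frac{1}{\frac{848639}{136} + 40410} = \frac{1}{\frac{6344399}{136}} = \frac{136}{6344399}$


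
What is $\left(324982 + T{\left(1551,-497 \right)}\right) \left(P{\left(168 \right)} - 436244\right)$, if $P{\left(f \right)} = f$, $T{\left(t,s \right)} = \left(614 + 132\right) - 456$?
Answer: $-141843312672$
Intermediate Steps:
$T{\left(t,s \right)} = 290$ ($T{\left(t,s \right)} = 746 - 456 = 290$)
$\left(324982 + T{\left(1551,-497 \right)}\right) \left(P{\left(168 \right)} - 436244\right) = \left(324982 + 290\right) \left(168 - 436244\right) = 325272 \left(-436076\right) = -141843312672$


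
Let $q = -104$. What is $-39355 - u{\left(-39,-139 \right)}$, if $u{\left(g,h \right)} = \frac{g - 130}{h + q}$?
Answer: $- \frac{9563434}{243} \approx -39356.0$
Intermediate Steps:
$u{\left(g,h \right)} = \frac{-130 + g}{-104 + h}$ ($u{\left(g,h \right)} = \frac{g - 130}{h - 104} = \frac{-130 + g}{-104 + h}$)
$-39355 - u{\left(-39,-139 \right)} = -39355 - \frac{-130 - 39}{-104 - 139} = -39355 - \frac{1}{-243} \left(-169\right) = -39355 - \left(- \frac{1}{243}\right) \left(-169\right) = -39355 - \frac{169}{243} = - \frac{9563434}{243}$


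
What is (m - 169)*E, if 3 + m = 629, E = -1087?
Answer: -496759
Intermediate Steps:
m = 626 (m = -3 + 629 = 626)
(m - 169)*E = (626 - 169)*(-1087) = 457*(-1087) = -496759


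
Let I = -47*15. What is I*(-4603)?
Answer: 3245115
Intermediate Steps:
I = -705
I*(-4603) = -705*(-4603) = 3245115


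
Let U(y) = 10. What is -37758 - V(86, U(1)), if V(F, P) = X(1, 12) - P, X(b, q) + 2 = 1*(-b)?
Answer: -37745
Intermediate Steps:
X(b, q) = -2 - b (X(b, q) = -2 + 1*(-b) = -2 - b)
V(F, P) = -3 - P (V(F, P) = (-2 - 1*1) - P = (-2 - 1) - P = -3 - P)
-37758 - V(86, U(1)) = -37758 - (-3 - 1*10) = -37758 - (-3 - 10) = -37758 - 1*(-13) = -37758 + 13 = -37745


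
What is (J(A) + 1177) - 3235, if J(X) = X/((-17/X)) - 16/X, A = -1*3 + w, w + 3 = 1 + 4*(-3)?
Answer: -35259/17 ≈ -2074.1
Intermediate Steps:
w = -14 (w = -3 + (1 + 4*(-3)) = -3 + (1 - 12) = -3 - 11 = -14)
A = -17 (A = -1*3 - 14 = -3 - 14 = -17)
J(X) = -16/X - X²/17 (J(X) = X*(-X/17) - 16/X = -X²/17 - 16/X = -16/X - X²/17)
(J(A) + 1177) - 3235 = ((1/17)*(-272 - 1*(-17)³)/(-17) + 1177) - 3235 = ((1/17)*(-1/17)*(-272 - 1*(-4913)) + 1177) - 3235 = ((1/17)*(-1/17)*(-272 + 4913) + 1177) - 3235 = ((1/17)*(-1/17)*4641 + 1177) - 3235 = (-273/17 + 1177) - 3235 = 19736/17 - 3235 = -35259/17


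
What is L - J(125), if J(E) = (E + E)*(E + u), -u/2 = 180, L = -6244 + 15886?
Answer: 68392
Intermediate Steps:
L = 9642
u = -360 (u = -2*180 = -360)
J(E) = 2*E*(-360 + E) (J(E) = (E + E)*(E - 360) = (2*E)*(-360 + E) = 2*E*(-360 + E))
L - J(125) = 9642 - 2*125*(-360 + 125) = 9642 - 2*125*(-235) = 9642 - 1*(-58750) = 9642 + 58750 = 68392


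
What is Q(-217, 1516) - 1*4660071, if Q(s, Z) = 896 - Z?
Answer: -4660691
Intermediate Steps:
Q(-217, 1516) - 1*4660071 = (896 - 1*1516) - 1*4660071 = (896 - 1516) - 4660071 = -620 - 4660071 = -4660691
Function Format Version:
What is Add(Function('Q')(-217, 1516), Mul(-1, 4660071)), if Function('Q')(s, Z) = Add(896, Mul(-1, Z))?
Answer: -4660691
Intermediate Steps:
Add(Function('Q')(-217, 1516), Mul(-1, 4660071)) = Add(Add(896, Mul(-1, 1516)), Mul(-1, 4660071)) = Add(Add(896, -1516), -4660071) = Add(-620, -4660071) = -4660691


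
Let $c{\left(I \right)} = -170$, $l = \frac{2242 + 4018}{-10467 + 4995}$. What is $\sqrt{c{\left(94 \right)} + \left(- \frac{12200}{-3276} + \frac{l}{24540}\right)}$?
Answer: $\frac{i \sqrt{431053469736638658}}{50915592} \approx 12.895 i$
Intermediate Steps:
$l = - \frac{1565}{1368}$ ($l = \frac{6260}{-5472} = 6260 \left(- \frac{1}{5472}\right) = - \frac{1565}{1368} \approx -1.144$)
$\sqrt{c{\left(94 \right)} + \left(- \frac{12200}{-3276} + \frac{l}{24540}\right)} = \sqrt{-170 - \left(- \frac{3050}{819} + \frac{313}{6714144}\right)} = \sqrt{-170 - - \frac{2275320317}{610987104}} = \sqrt{-170 + \left(\frac{3050}{819} - \frac{313}{6714144}\right)} = \sqrt{-170 + \frac{2275320317}{610987104}} = \sqrt{- \frac{101592487363}{610987104}} = \frac{i \sqrt{431053469736638658}}{50915592}$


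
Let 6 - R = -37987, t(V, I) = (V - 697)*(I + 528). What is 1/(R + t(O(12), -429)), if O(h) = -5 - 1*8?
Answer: -1/32297 ≈ -3.0963e-5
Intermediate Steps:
O(h) = -13 (O(h) = -5 - 8 = -13)
t(V, I) = (-697 + V)*(528 + I)
R = 37993 (R = 6 - 1*(-37987) = 6 + 37987 = 37993)
1/(R + t(O(12), -429)) = 1/(37993 + (-368016 - 697*(-429) + 528*(-13) - 429*(-13))) = 1/(37993 + (-368016 + 299013 - 6864 + 5577)) = 1/(37993 - 70290) = 1/(-32297) = -1/32297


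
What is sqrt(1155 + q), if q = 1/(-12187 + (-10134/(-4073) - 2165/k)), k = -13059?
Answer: sqrt(485104242040608770200772814)/648076926458 ≈ 33.985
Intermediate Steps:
q = -53189307/648076926458 (q = 1/(-12187 + (-10134/(-4073) - 2165/(-13059))) = 1/(-12187 + (-10134*(-1/4073) - 2165*(-1/13059))) = 1/(-12187 + (10134/4073 + 2165/13059)) = 1/(-12187 + 141157951/53189307) = 1/(-648076926458/53189307) = -53189307/648076926458 ≈ -8.2073e-5)
sqrt(1155 + q) = sqrt(1155 - 53189307/648076926458) = sqrt(748528796869683/648076926458) = sqrt(485104242040608770200772814)/648076926458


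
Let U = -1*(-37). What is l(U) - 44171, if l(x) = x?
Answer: -44134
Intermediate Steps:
U = 37
l(U) - 44171 = 37 - 44171 = -44134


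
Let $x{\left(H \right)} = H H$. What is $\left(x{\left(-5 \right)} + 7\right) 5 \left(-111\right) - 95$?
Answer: $-17855$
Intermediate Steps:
$x{\left(H \right)} = H^{2}$
$\left(x{\left(-5 \right)} + 7\right) 5 \left(-111\right) - 95 = \left(\left(-5\right)^{2} + 7\right) 5 \left(-111\right) - 95 = \left(25 + 7\right) 5 \left(-111\right) - 95 = 32 \cdot 5 \left(-111\right) - 95 = 160 \left(-111\right) - 95 = -17760 - 95 = -17855$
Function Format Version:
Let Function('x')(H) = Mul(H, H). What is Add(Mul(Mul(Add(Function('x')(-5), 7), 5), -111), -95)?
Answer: -17855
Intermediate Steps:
Function('x')(H) = Pow(H, 2)
Add(Mul(Mul(Add(Function('x')(-5), 7), 5), -111), -95) = Add(Mul(Mul(Add(Pow(-5, 2), 7), 5), -111), -95) = Add(Mul(Mul(Add(25, 7), 5), -111), -95) = Add(Mul(Mul(32, 5), -111), -95) = Add(Mul(160, -111), -95) = Add(-17760, -95) = -17855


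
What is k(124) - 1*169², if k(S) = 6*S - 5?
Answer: -27822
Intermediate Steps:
k(S) = -5 + 6*S
k(124) - 1*169² = (-5 + 6*124) - 1*169² = (-5 + 744) - 1*28561 = 739 - 28561 = -27822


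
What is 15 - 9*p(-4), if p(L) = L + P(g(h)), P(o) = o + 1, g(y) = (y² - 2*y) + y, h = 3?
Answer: -12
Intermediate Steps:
g(y) = y² - y
P(o) = 1 + o
p(L) = 7 + L (p(L) = L + (1 + 3*(-1 + 3)) = L + (1 + 3*2) = L + (1 + 6) = L + 7 = 7 + L)
15 - 9*p(-4) = 15 - 9*(7 - 4) = 15 - 9*3 = 15 - 27 = -12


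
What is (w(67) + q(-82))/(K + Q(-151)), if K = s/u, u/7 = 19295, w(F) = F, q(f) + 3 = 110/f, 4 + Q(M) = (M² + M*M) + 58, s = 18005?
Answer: 69396397/50565674289 ≈ 0.0013724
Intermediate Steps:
Q(M) = 54 + 2*M² (Q(M) = -4 + ((M² + M*M) + 58) = -4 + ((M² + M²) + 58) = -4 + (2*M² + 58) = -4 + (58 + 2*M²) = 54 + 2*M²)
q(f) = -3 + 110/f
u = 135065 (u = 7*19295 = 135065)
K = 3601/27013 (K = 18005/135065 = 18005*(1/135065) = 3601/27013 ≈ 0.13331)
(w(67) + q(-82))/(K + Q(-151)) = (67 + (-3 + 110/(-82)))/(3601/27013 + (54 + 2*(-151)²)) = (67 + (-3 + 110*(-1/82)))/(3601/27013 + (54 + 2*22801)) = (67 + (-3 - 55/41))/(3601/27013 + (54 + 45602)) = (67 - 178/41)/(3601/27013 + 45656) = 2569/(41*(1233309129/27013)) = (2569/41)*(27013/1233309129) = 69396397/50565674289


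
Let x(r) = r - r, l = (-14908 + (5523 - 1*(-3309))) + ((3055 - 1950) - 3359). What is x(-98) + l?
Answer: -8330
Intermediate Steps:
l = -8330 (l = (-14908 + (5523 + 3309)) + (1105 - 3359) = (-14908 + 8832) - 2254 = -6076 - 2254 = -8330)
x(r) = 0
x(-98) + l = 0 - 8330 = -8330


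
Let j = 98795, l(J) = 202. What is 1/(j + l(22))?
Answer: 1/98997 ≈ 1.0101e-5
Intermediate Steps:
1/(j + l(22)) = 1/(98795 + 202) = 1/98997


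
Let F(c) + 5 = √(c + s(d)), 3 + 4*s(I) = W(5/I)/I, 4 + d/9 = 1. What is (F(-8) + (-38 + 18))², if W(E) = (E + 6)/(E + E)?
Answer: (4500 - I*√278790)²/32400 ≈ 616.4 - 146.67*I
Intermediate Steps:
d = -27 (d = -36 + 9*1 = -36 + 9 = -27)
W(E) = (6 + E)/(2*E) (W(E) = (6 + E)/((2*E)) = (6 + E)*(1/(2*E)) = (6 + E)/(2*E))
s(I) = -⅗ + 1/(8*I) (s(I) = -¾ + (((6 + 5/I)/(2*((5/I))))/I)/4 = -¾ + (((I/5)*(6 + 5/I)/2)/I)/4 = -¾ + ((I*(6 + 5/I)/10)/I)/4 = -¾ + (⅗ + 1/(2*I))/4 = -¾ + (3/20 + 1/(8*I)) = -⅗ + 1/(8*I))
F(c) = -5 + √(-653/1080 + c) (F(c) = -5 + √(c + (1/40)*(5 - 24*(-27))/(-27)) = -5 + √(c + (1/40)*(-1/27)*(5 + 648)) = -5 + √(c + (1/40)*(-1/27)*653) = -5 + √(c - 653/1080) = -5 + √(-653/1080 + c))
(F(-8) + (-38 + 18))² = ((-5 + √(-19590 + 32400*(-8))/180) + (-38 + 18))² = ((-5 + √(-19590 - 259200)/180) - 20)² = ((-5 + √(-278790)/180) - 20)² = ((-5 + (I*√278790)/180) - 20)² = ((-5 + I*√278790/180) - 20)² = (-25 + I*√278790/180)²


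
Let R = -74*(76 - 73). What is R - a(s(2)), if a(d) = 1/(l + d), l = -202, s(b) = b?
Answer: -44399/200 ≈ -222.00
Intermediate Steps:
a(d) = 1/(-202 + d)
R = -222 (R = -74*3 = -222)
R - a(s(2)) = -222 - 1/(-202 + 2) = -222 - 1/(-200) = -222 - 1*(-1/200) = -222 + 1/200 = -44399/200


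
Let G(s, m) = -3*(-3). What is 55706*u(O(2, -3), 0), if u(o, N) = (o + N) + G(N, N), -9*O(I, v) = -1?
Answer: 4567892/9 ≈ 5.0754e+5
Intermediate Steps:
G(s, m) = 9
O(I, v) = ⅑ (O(I, v) = -⅑*(-1) = ⅑)
u(o, N) = 9 + N + o (u(o, N) = (o + N) + 9 = (N + o) + 9 = 9 + N + o)
55706*u(O(2, -3), 0) = 55706*(9 + 0 + ⅑) = 55706*(82/9) = 4567892/9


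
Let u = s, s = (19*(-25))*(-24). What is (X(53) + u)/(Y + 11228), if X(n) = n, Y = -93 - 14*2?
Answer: 11453/11107 ≈ 1.0312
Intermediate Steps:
Y = -121 (Y = -93 - 28 = -121)
s = 11400 (s = -475*(-24) = 11400)
u = 11400
(X(53) + u)/(Y + 11228) = (53 + 11400)/(-121 + 11228) = 11453/11107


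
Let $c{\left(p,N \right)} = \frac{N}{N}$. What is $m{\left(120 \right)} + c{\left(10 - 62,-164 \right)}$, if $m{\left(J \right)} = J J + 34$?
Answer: $14435$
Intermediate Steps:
$c{\left(p,N \right)} = 1$
$m{\left(J \right)} = 34 + J^{2}$ ($m{\left(J \right)} = J^{2} + 34 = 34 + J^{2}$)
$m{\left(120 \right)} + c{\left(10 - 62,-164 \right)} = \left(34 + 120^{2}\right) + 1 = \left(34 + 14400\right) + 1 = 14434 + 1 = 14435$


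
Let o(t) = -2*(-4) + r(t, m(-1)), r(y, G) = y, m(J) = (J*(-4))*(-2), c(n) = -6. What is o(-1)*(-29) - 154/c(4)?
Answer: -532/3 ≈ -177.33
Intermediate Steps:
m(J) = 8*J (m(J) = -4*J*(-2) = 8*J)
o(t) = 8 + t (o(t) = -2*(-4) + t = 8 + t)
o(-1)*(-29) - 154/c(4) = (8 - 1)*(-29) - 154/(-6) = 7*(-29) - 154*(-⅙) = -203 + 77/3 = -532/3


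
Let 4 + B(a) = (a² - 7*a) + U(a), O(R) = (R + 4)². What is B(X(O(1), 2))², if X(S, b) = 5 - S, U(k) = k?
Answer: 266256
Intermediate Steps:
O(R) = (4 + R)²
B(a) = -4 + a² - 6*a (B(a) = -4 + ((a² - 7*a) + a) = -4 + (a² - 6*a) = -4 + a² - 6*a)
B(X(O(1), 2))² = (-4 + (5 - (4 + 1)²)² - 6*(5 - (4 + 1)²))² = (-4 + (5 - 1*5²)² - 6*(5 - 1*5²))² = (-4 + (5 - 1*25)² - 6*(5 - 1*25))² = (-4 + (5 - 25)² - 6*(5 - 25))² = (-4 + (-20)² - 6*(-20))² = (-4 + 400 + 120)² = 516² = 266256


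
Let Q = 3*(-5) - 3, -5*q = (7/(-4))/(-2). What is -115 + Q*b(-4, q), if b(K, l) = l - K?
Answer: -3677/20 ≈ -183.85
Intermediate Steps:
q = -7/40 (q = -7/(-4)/(5*(-2)) = -7*(-¼)*(-1)/(5*2) = -(-7)*(-1)/(20*2) = -⅕*7/8 = -7/40 ≈ -0.17500)
Q = -18 (Q = -15 - 3 = -18)
-115 + Q*b(-4, q) = -115 - 18*(-7/40 - 1*(-4)) = -115 - 18*(-7/40 + 4) = -115 - 18*153/40 = -115 - 1377/20 = -3677/20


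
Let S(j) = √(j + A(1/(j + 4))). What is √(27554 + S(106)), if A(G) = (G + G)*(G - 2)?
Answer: √(333403400 + 110*√1282162)/110 ≈ 166.02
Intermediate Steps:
A(G) = 2*G*(-2 + G) (A(G) = (2*G)*(-2 + G) = 2*G*(-2 + G))
S(j) = √(j + 2*(-2 + 1/(4 + j))/(4 + j)) (S(j) = √(j + 2*(-2 + 1/(j + 4))/(j + 4)) = √(j + 2*(-2 + 1/(4 + j))/(4 + j)))
√(27554 + S(106)) = √(27554 + √((-14 - 4*106 + 106*(4 + 106)²)/(4 + 106)²)) = √(27554 + √((-14 - 424 + 106*110²)/110²)) = √(27554 + √((-14 - 424 + 106*12100)/12100)) = √(27554 + √((-14 - 424 + 1282600)/12100)) = √(27554 + √((1/12100)*1282162)) = √(27554 + √(641081/6050)) = √(27554 + √1282162/110)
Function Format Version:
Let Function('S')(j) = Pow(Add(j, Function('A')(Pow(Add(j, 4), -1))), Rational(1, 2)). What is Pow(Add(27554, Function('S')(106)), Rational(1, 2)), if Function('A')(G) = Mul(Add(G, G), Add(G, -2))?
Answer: Mul(Rational(1, 110), Pow(Add(333403400, Mul(110, Pow(1282162, Rational(1, 2)))), Rational(1, 2))) ≈ 166.02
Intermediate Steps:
Function('A')(G) = Mul(2, G, Add(-2, G)) (Function('A')(G) = Mul(Mul(2, G), Add(-2, G)) = Mul(2, G, Add(-2, G)))
Function('S')(j) = Pow(Add(j, Mul(2, Pow(Add(4, j), -1), Add(-2, Pow(Add(4, j), -1)))), Rational(1, 2)) (Function('S')(j) = Pow(Add(j, Mul(2, Pow(Add(j, 4), -1), Add(-2, Pow(Add(j, 4), -1)))), Rational(1, 2)) = Pow(Add(j, Mul(2, Pow(Add(4, j), -1), Add(-2, Pow(Add(4, j), -1)))), Rational(1, 2)))
Pow(Add(27554, Function('S')(106)), Rational(1, 2)) = Pow(Add(27554, Pow(Mul(Pow(Add(4, 106), -2), Add(-14, Mul(-4, 106), Mul(106, Pow(Add(4, 106), 2)))), Rational(1, 2))), Rational(1, 2)) = Pow(Add(27554, Pow(Mul(Pow(110, -2), Add(-14, -424, Mul(106, Pow(110, 2)))), Rational(1, 2))), Rational(1, 2)) = Pow(Add(27554, Pow(Mul(Rational(1, 12100), Add(-14, -424, Mul(106, 12100))), Rational(1, 2))), Rational(1, 2)) = Pow(Add(27554, Pow(Mul(Rational(1, 12100), Add(-14, -424, 1282600)), Rational(1, 2))), Rational(1, 2)) = Pow(Add(27554, Pow(Mul(Rational(1, 12100), 1282162), Rational(1, 2))), Rational(1, 2)) = Pow(Add(27554, Pow(Rational(641081, 6050), Rational(1, 2))), Rational(1, 2)) = Pow(Add(27554, Mul(Rational(1, 110), Pow(1282162, Rational(1, 2)))), Rational(1, 2))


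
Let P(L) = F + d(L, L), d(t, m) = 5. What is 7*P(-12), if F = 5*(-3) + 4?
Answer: -42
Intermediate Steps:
F = -11 (F = -15 + 4 = -11)
P(L) = -6 (P(L) = -11 + 5 = -6)
7*P(-12) = 7*(-6) = -42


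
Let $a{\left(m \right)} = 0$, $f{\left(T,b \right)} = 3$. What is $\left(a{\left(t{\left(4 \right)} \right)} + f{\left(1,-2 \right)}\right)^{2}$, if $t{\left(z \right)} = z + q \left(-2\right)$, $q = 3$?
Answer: $9$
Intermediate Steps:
$t{\left(z \right)} = -6 + z$ ($t{\left(z \right)} = z + 3 \left(-2\right) = z - 6 = -6 + z$)
$\left(a{\left(t{\left(4 \right)} \right)} + f{\left(1,-2 \right)}\right)^{2} = \left(0 + 3\right)^{2} = 3^{2} = 9$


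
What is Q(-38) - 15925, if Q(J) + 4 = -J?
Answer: -15891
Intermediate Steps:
Q(J) = -4 - J
Q(-38) - 15925 = (-4 - 1*(-38)) - 15925 = (-4 + 38) - 15925 = 34 - 15925 = -15891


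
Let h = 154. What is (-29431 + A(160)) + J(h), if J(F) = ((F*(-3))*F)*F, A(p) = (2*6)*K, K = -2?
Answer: -10986247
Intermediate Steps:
A(p) = -24 (A(p) = (2*6)*(-2) = 12*(-2) = -24)
J(F) = -3*F³ (J(F) = ((-3*F)*F)*F = (-3*F²)*F = -3*F³)
(-29431 + A(160)) + J(h) = (-29431 - 24) - 3*154³ = -29455 - 3*3652264 = -29455 - 10956792 = -10986247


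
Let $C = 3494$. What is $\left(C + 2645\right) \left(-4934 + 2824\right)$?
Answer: $-12953290$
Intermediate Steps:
$\left(C + 2645\right) \left(-4934 + 2824\right) = \left(3494 + 2645\right) \left(-4934 + 2824\right) = 6139 \left(-2110\right) = -12953290$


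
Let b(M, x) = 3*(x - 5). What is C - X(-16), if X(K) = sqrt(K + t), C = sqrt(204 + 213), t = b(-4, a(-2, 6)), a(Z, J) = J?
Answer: sqrt(417) - I*sqrt(13) ≈ 20.421 - 3.6056*I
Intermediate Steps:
b(M, x) = -15 + 3*x (b(M, x) = 3*(-5 + x) = -15 + 3*x)
t = 3 (t = -15 + 3*6 = -15 + 18 = 3)
C = sqrt(417) ≈ 20.421
X(K) = sqrt(3 + K) (X(K) = sqrt(K + 3) = sqrt(3 + K))
C - X(-16) = sqrt(417) - sqrt(3 - 16) = sqrt(417) - sqrt(-13) = sqrt(417) - I*sqrt(13)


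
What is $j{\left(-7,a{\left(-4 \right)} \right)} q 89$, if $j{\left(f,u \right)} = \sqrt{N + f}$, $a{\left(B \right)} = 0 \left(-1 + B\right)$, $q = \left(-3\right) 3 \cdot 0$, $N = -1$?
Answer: $0$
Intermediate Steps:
$q = 0$ ($q = \left(-9\right) 0 = 0$)
$a{\left(B \right)} = 0$
$j{\left(f,u \right)} = \sqrt{-1 + f}$
$j{\left(-7,a{\left(-4 \right)} \right)} q 89 = \sqrt{-1 - 7} \cdot 0 \cdot 89 = \sqrt{-8} \cdot 0 \cdot 89 = 2 i \sqrt{2} \cdot 0 \cdot 89 = 0 \cdot 89 = 0$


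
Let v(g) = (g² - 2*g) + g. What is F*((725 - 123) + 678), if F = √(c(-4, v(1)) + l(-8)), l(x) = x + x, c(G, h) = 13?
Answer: 1280*I*√3 ≈ 2217.0*I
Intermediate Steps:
v(g) = g² - g
l(x) = 2*x
F = I*√3 (F = √(13 + 2*(-8)) = √(13 - 16) = √(-3) = I*√3 ≈ 1.732*I)
F*((725 - 123) + 678) = (I*√3)*((725 - 123) + 678) = (I*√3)*(602 + 678) = (I*√3)*1280 = 1280*I*√3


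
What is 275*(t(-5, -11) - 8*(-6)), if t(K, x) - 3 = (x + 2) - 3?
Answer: 10725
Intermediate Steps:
t(K, x) = 2 + x (t(K, x) = 3 + ((x + 2) - 3) = 3 + ((2 + x) - 3) = 3 + (-1 + x) = 2 + x)
275*(t(-5, -11) - 8*(-6)) = 275*((2 - 11) - 8*(-6)) = 275*(-9 + 48) = 275*39 = 10725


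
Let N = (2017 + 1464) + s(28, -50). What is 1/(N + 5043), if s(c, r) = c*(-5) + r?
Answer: 1/8334 ≈ 0.00011999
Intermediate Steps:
s(c, r) = r - 5*c (s(c, r) = -5*c + r = r - 5*c)
N = 3291 (N = (2017 + 1464) + (-50 - 5*28) = 3481 + (-50 - 140) = 3481 - 190 = 3291)
1/(N + 5043) = 1/(3291 + 5043) = 1/8334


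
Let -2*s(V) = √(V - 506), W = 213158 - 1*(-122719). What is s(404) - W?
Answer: -335877 - I*√102/2 ≈ -3.3588e+5 - 5.0498*I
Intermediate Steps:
W = 335877 (W = 213158 + 122719 = 335877)
s(V) = -√(-506 + V)/2 (s(V) = -√(V - 506)/2 = -√(-506 + V)/2)
s(404) - W = -√(-506 + 404)/2 - 1*335877 = -I*√102/2 - 335877 = -335877 - I*√102/2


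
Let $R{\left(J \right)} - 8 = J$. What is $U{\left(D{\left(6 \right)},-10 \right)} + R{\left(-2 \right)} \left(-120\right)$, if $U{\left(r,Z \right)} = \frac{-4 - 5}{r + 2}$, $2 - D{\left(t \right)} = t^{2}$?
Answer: $- \frac{23031}{32} \approx -719.72$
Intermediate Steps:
$R{\left(J \right)} = 8 + J$
$D{\left(t \right)} = 2 - t^{2}$
$U{\left(r,Z \right)} = - \frac{9}{2 + r}$
$U{\left(D{\left(6 \right)},-10 \right)} + R{\left(-2 \right)} \left(-120\right) = - \frac{9}{2 + \left(2 - 6^{2}\right)} + \left(8 - 2\right) \left(-120\right) = - \frac{9}{2 + \left(2 - 36\right)} + 6 \left(-120\right) = - \frac{9}{2 + \left(2 - 36\right)} - 720 = - \frac{9}{2 - 34} - 720 = - \frac{9}{-32} - 720 = \left(-9\right) \left(- \frac{1}{32}\right) - 720 = \frac{9}{32} - 720 = - \frac{23031}{32}$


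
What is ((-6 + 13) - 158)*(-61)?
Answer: 9211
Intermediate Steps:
((-6 + 13) - 158)*(-61) = (7 - 158)*(-61) = -151*(-61) = 9211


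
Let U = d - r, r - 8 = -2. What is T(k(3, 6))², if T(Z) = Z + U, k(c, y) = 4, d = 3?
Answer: 1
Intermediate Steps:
r = 6 (r = 8 - 2 = 6)
U = -3 (U = 3 - 1*6 = 3 - 6 = -3)
T(Z) = -3 + Z (T(Z) = Z - 3 = -3 + Z)
T(k(3, 6))² = (-3 + 4)² = 1² = 1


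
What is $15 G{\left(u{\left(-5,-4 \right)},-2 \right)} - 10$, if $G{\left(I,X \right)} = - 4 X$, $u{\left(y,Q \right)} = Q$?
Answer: $110$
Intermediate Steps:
$15 G{\left(u{\left(-5,-4 \right)},-2 \right)} - 10 = 15 \left(\left(-4\right) \left(-2\right)\right) - 10 = 15 \cdot 8 - 10 = 120 - 10 = 110$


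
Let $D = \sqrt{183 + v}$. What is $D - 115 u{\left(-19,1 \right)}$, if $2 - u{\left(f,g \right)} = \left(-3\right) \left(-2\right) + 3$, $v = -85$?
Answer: $805 + 7 \sqrt{2} \approx 814.9$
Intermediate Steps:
$D = 7 \sqrt{2}$ ($D = \sqrt{183 - 85} = \sqrt{98} = 7 \sqrt{2} \approx 9.8995$)
$u{\left(f,g \right)} = -7$ ($u{\left(f,g \right)} = 2 - \left(\left(-3\right) \left(-2\right) + 3\right) = 2 - \left(6 + 3\right) = 2 - 9 = -7$)
$D - 115 u{\left(-19,1 \right)} = 7 \sqrt{2} - -805 = 7 \sqrt{2} + 805 = 805 + 7 \sqrt{2}$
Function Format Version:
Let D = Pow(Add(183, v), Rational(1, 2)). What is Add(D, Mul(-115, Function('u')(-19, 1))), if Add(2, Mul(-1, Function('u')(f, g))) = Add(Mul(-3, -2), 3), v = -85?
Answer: Add(805, Mul(7, Pow(2, Rational(1, 2)))) ≈ 814.90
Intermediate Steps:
D = Mul(7, Pow(2, Rational(1, 2))) (D = Pow(Add(183, -85), Rational(1, 2)) = Pow(98, Rational(1, 2)) = Mul(7, Pow(2, Rational(1, 2))) ≈ 9.8995)
Function('u')(f, g) = -7 (Function('u')(f, g) = Add(2, Mul(-1, Add(Mul(-3, -2), 3))) = Add(2, Mul(-1, Add(6, 3))) = Add(2, Mul(-1, 9)) = Add(2, -9) = -7)
Add(D, Mul(-115, Function('u')(-19, 1))) = Add(Mul(7, Pow(2, Rational(1, 2))), Mul(-115, -7)) = Add(Mul(7, Pow(2, Rational(1, 2))), 805) = Add(805, Mul(7, Pow(2, Rational(1, 2))))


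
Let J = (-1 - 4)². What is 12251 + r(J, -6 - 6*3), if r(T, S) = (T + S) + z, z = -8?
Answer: 12244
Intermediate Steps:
J = 25 (J = (-5)² = 25)
r(T, S) = -8 + S + T (r(T, S) = (T + S) - 8 = (S + T) - 8 = -8 + S + T)
12251 + r(J, -6 - 6*3) = 12251 + (-8 + (-6 - 6*3) + 25) = 12251 + (-8 + (-6 - 18) + 25) = 12251 + (-8 - 24 + 25) = 12251 - 7 = 12244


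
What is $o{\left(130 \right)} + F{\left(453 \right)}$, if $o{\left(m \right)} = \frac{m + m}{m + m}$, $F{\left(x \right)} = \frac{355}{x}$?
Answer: $\frac{808}{453} \approx 1.7837$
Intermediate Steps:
$o{\left(m \right)} = 1$ ($o{\left(m \right)} = \frac{2 m}{2 m} = 2 m \frac{1}{2 m} = 1$)
$o{\left(130 \right)} + F{\left(453 \right)} = 1 + \frac{355}{453} = \frac{808}{453}$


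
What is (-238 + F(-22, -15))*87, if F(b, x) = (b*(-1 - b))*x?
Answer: 582204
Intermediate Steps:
F(b, x) = b*x*(-1 - b)
(-238 + F(-22, -15))*87 = (-238 - 1*(-22)*(-15)*(1 - 22))*87 = (-238 - 1*(-22)*(-15)*(-21))*87 = (-238 + 6930)*87 = 6692*87 = 582204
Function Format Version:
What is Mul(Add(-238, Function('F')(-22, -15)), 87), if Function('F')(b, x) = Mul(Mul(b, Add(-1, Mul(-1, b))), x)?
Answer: 582204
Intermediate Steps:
Function('F')(b, x) = Mul(b, x, Add(-1, Mul(-1, b)))
Mul(Add(-238, Function('F')(-22, -15)), 87) = Mul(Add(-238, Mul(-1, -22, -15, Add(1, -22))), 87) = Mul(Add(-238, Mul(-1, -22, -15, -21)), 87) = Mul(Add(-238, 6930), 87) = Mul(6692, 87) = 582204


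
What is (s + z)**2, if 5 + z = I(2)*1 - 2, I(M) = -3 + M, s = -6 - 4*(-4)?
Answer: 4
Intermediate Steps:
s = 10 (s = -6 + 16 = 10)
z = -8 (z = -5 + ((-3 + 2)*1 - 2) = -5 + (-1*1 - 2) = -5 + (-1 - 2) = -5 - 3 = -8)
(s + z)**2 = (10 - 8)**2 = 2**2 = 4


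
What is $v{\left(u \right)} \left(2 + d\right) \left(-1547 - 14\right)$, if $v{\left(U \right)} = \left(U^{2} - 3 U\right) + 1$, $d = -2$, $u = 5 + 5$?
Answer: $0$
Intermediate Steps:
$u = 10$
$v{\left(U \right)} = 1 + U^{2} - 3 U$
$v{\left(u \right)} \left(2 + d\right) \left(-1547 - 14\right) = \left(1 + 10^{2} - 30\right) \left(2 - 2\right) \left(-1547 - 14\right) = \left(1 + 100 - 30\right) 0 \left(-1561\right) = 71 \cdot 0 \left(-1561\right) = 0 \left(-1561\right) = 0$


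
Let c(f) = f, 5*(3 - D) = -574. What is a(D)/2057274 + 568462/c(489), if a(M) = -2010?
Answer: 21657057587/18629759 ≈ 1162.5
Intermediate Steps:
D = 589/5 (D = 3 - 1/5*(-574) = 3 + 574/5 = 589/5 ≈ 117.80)
a(D)/2057274 + 568462/c(489) = -2010/2057274 + 568462/489 = -2010*1/2057274 + 568462*(1/489) = -335/342879 + 568462/489 = 21657057587/18629759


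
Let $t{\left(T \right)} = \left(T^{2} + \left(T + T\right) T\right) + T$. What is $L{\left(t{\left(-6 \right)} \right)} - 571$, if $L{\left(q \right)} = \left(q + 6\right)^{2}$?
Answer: $11093$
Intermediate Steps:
$t{\left(T \right)} = T + 3 T^{2}$ ($t{\left(T \right)} = \left(T^{2} + 2 T T\right) + T = \left(T^{2} + 2 T^{2}\right) + T = 3 T^{2} + T = T + 3 T^{2}$)
$L{\left(q \right)} = \left(6 + q\right)^{2}$
$L{\left(t{\left(-6 \right)} \right)} - 571 = \left(6 - 6 \left(1 + 3 \left(-6\right)\right)\right)^{2} - 571 = \left(6 - 6 \left(1 - 18\right)\right)^{2} - 571 = \left(6 - -102\right)^{2} - 571 = \left(6 + 102\right)^{2} - 571 = 108^{2} - 571 = 11664 - 571 = 11093$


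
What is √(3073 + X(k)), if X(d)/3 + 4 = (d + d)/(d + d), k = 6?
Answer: 2*√766 ≈ 55.353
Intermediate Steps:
X(d) = -9 (X(d) = -12 + 3*((d + d)/(d + d)) = -12 + 3*((2*d)/((2*d))) = -12 + 3*((2*d)*(1/(2*d))) = -12 + 3*1 = -12 + 3 = -9)
√(3073 + X(k)) = √(3073 - 9) = √3064 = 2*√766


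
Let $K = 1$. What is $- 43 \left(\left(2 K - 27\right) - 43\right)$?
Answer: $2924$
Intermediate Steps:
$- 43 \left(\left(2 K - 27\right) - 43\right) = - 43 \left(\left(2 \cdot 1 - 27\right) - 43\right) = - 43 \left(\left(2 - 27\right) - 43\right) = - 43 \left(-25 - 43\right) = \left(-43\right) \left(-68\right) = 2924$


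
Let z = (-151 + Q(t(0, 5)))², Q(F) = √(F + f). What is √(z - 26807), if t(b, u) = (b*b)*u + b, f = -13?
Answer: √(-26807 + (-151 + I*√13)²) ≈ 8.5116 - 63.964*I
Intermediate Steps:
t(b, u) = b + u*b² (t(b, u) = b²*u + b = u*b² + b = b + u*b²)
Q(F) = √(-13 + F) (Q(F) = √(F - 13) = √(-13 + F))
z = (-151 + I*√13)² (z = (-151 + √(-13 + 0*(1 + 0*5)))² = (-151 + √(-13 + 0*(1 + 0)))² = (-151 + √(-13 + 0*1))² = (-151 + √(-13 + 0))² = (-151 + √(-13))² = (-151 + I*√13)² ≈ 22788.0 - 1088.9*I)
√(z - 26807) = √((151 - I*√13)² - 26807) = √(-26807 + (151 - I*√13)²)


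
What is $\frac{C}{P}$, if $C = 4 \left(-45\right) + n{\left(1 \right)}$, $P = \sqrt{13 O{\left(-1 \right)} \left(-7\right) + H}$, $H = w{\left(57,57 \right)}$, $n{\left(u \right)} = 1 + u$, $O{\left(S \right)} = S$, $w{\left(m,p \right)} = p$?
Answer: $- \frac{89 \sqrt{37}}{37} \approx -14.632$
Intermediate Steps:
$H = 57$
$P = 2 \sqrt{37}$ ($P = \sqrt{13 \left(-1\right) \left(-7\right) + 57} = \sqrt{\left(-13\right) \left(-7\right) + 57} = \sqrt{91 + 57} = \sqrt{148} = 2 \sqrt{37} \approx 12.166$)
$C = -178$ ($C = 4 \left(-45\right) + \left(1 + 1\right) = -180 + 2 = -178$)
$\frac{C}{P} = - \frac{178}{2 \sqrt{37}} = - 178 \frac{\sqrt{37}}{74} = - \frac{89 \sqrt{37}}{37}$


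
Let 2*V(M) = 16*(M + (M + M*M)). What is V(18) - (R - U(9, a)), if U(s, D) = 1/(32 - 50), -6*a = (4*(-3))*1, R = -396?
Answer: 58967/18 ≈ 3275.9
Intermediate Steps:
a = 2 (a = -4*(-3)/6 = -(-2) = -⅙*(-12) = 2)
U(s, D) = -1/18 (U(s, D) = 1/(-18) = -1/18)
V(M) = 8*M² + 16*M (V(M) = (16*(M + (M + M*M)))/2 = (16*(M + (M + M²)))/2 = (16*(M² + 2*M))/2 = (16*M² + 32*M)/2 = 8*M² + 16*M)
V(18) - (R - U(9, a)) = 8*18*(2 + 18) - (-396 - 1*(-1/18)) = 8*18*20 - (-396 + 1/18) = 2880 - 1*(-7127/18) = 2880 + 7127/18 = 58967/18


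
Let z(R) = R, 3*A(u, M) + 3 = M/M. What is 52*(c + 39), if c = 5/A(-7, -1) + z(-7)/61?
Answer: 99554/61 ≈ 1632.0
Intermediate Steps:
A(u, M) = -⅔ (A(u, M) = -1 + (M/M)/3 = -1 + (⅓)*1 = -1 + ⅓ = -⅔)
c = -929/122 (c = 5/(-⅔) - 7/61 = 5*(-3/2) - 7*1/61 = -15/2 - 7/61 = -929/122 ≈ -7.6148)
52*(c + 39) = 52*(-929/122 + 39) = 52*(3829/122) = 99554/61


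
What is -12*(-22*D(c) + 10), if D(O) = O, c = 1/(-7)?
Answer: -1104/7 ≈ -157.71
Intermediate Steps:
c = -⅐ ≈ -0.14286
-12*(-22*D(c) + 10) = -12*(-22*(-⅐) + 10) = -12*(22/7 + 10) = -12*92/7 = -1104/7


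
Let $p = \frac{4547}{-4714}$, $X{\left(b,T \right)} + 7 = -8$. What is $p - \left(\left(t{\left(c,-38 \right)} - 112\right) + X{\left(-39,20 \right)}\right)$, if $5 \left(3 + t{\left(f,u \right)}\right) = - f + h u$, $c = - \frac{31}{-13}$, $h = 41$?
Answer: $\frac{27032247}{61282} \approx 441.11$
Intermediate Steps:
$X{\left(b,T \right)} = -15$ ($X{\left(b,T \right)} = -7 - 8 = -15$)
$p = - \frac{4547}{4714}$ ($p = 4547 \left(- \frac{1}{4714}\right) = - \frac{4547}{4714} \approx -0.96457$)
$c = \frac{31}{13}$ ($c = \left(-31\right) \left(- \frac{1}{13}\right) = \frac{31}{13} \approx 2.3846$)
$t{\left(f,u \right)} = -3 - \frac{f}{5} + \frac{41 u}{5}$ ($t{\left(f,u \right)} = -3 + \frac{- f + 41 u}{5} = -3 - \left(- \frac{41 u}{5} + \frac{f}{5}\right) = -3 - \frac{f}{5} + \frac{41 u}{5}$)
$p - \left(\left(t{\left(c,-38 \right)} - 112\right) + X{\left(-39,20 \right)}\right) = - \frac{4547}{4714} - \left(\left(\left(-3 - \frac{31}{65} + \frac{41}{5} \left(-38\right)\right) - 112\right) - 15\right) = - \frac{4547}{4714} - \left(\left(\left(-3 - \frac{31}{65} - \frac{1558}{5}\right) - 112\right) - 15\right) = - \frac{4547}{4714} - \left(\left(- \frac{4096}{13} - 112\right) - 15\right) = - \frac{4547}{4714} - \left(- \frac{5552}{13} - 15\right) = - \frac{4547}{4714} - - \frac{5747}{13} = - \frac{4547}{4714} + \frac{5747}{13} = \frac{27032247}{61282}$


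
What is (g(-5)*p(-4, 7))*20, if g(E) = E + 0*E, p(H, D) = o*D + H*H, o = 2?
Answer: -3000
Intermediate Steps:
p(H, D) = H**2 + 2*D (p(H, D) = 2*D + H*H = 2*D + H**2 = H**2 + 2*D)
g(E) = E (g(E) = E + 0 = E)
(g(-5)*p(-4, 7))*20 = -5*((-4)**2 + 2*7)*20 = -5*(16 + 14)*20 = -5*30*20 = -150*20 = -3000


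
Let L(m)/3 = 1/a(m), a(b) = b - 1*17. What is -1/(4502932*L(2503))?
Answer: -1243/6754398 ≈ -0.00018403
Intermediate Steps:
a(b) = -17 + b (a(b) = b - 17 = -17 + b)
L(m) = 3/(-17 + m)
-1/(4502932*L(2503)) = -1/(4502932*(3/(-17 + 2503))) = -1/(4502932*(3/2486)) = -1/(4502932*(3*(1/2486))) = -1/(4502932*3/2486) = -2486/(4502932*3) = -1*1243/6754398 = -1243/6754398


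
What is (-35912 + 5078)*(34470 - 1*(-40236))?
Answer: -2303484804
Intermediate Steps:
(-35912 + 5078)*(34470 - 1*(-40236)) = -30834*(34470 + 40236) = -30834*74706 = -2303484804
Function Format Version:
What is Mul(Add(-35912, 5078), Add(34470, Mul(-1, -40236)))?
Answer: -2303484804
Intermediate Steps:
Mul(Add(-35912, 5078), Add(34470, Mul(-1, -40236))) = Mul(-30834, Add(34470, 40236)) = Mul(-30834, 74706) = -2303484804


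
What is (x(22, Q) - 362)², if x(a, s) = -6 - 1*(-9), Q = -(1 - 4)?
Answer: 128881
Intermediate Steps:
Q = 3 (Q = -1*(-3) = 3)
x(a, s) = 3 (x(a, s) = -6 + 9 = 3)
(x(22, Q) - 362)² = (3 - 362)² = (-359)² = 128881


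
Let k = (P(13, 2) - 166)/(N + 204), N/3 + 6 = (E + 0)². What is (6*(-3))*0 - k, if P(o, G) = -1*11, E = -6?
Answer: 59/98 ≈ 0.60204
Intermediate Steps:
P(o, G) = -11
N = 90 (N = -18 + 3*(-6 + 0)² = -18 + 3*(-6)² = -18 + 3*36 = -18 + 108 = 90)
k = -59/98 (k = (-11 - 166)/(90 + 204) = -177/294 = -177*1/294 = -59/98 ≈ -0.60204)
(6*(-3))*0 - k = (6*(-3))*0 - 1*(-59/98) = -18*0 + 59/98 = 0 + 59/98 = 59/98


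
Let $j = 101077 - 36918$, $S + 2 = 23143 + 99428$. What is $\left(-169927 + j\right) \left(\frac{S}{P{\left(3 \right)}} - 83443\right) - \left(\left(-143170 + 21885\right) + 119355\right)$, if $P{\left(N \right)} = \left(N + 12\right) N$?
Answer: $\frac{42687574882}{5} \approx 8.5375 \cdot 10^{9}$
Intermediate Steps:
$P{\left(N \right)} = N \left(12 + N\right)$ ($P{\left(N \right)} = \left(12 + N\right) N = N \left(12 + N\right)$)
$S = 122569$ ($S = -2 + \left(23143 + 99428\right) = -2 + 122571 = 122569$)
$j = 64159$ ($j = 101077 - 36918 = 64159$)
$\left(-169927 + j\right) \left(\frac{S}{P{\left(3 \right)}} - 83443\right) - \left(\left(-143170 + 21885\right) + 119355\right) = \left(-169927 + 64159\right) \left(\frac{122569}{3 \left(12 + 3\right)} - 83443\right) - \left(\left(-143170 + 21885\right) + 119355\right) = - 105768 \left(\frac{122569}{3 \cdot 15} - 83443\right) - \left(-121285 + 119355\right) = - 105768 \left(\frac{122569}{45} - 83443\right) - -1930 = - 105768 \left(122569 \cdot \frac{1}{45} - 83443\right) + 1930 = - 105768 \left(\frac{122569}{45} - 83443\right) + 1930 = \left(-105768\right) \left(- \frac{3632366}{45}\right) + 1930 = \frac{42687565232}{5} + 1930 = \frac{42687574882}{5}$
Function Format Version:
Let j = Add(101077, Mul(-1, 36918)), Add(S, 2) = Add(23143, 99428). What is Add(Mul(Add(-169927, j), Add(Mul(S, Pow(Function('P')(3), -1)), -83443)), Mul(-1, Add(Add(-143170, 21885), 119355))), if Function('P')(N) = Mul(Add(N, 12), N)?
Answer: Rational(42687574882, 5) ≈ 8.5375e+9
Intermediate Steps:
Function('P')(N) = Mul(N, Add(12, N)) (Function('P')(N) = Mul(Add(12, N), N) = Mul(N, Add(12, N)))
S = 122569 (S = Add(-2, Add(23143, 99428)) = Add(-2, 122571) = 122569)
j = 64159 (j = Add(101077, -36918) = 64159)
Add(Mul(Add(-169927, j), Add(Mul(S, Pow(Function('P')(3), -1)), -83443)), Mul(-1, Add(Add(-143170, 21885), 119355))) = Add(Mul(Add(-169927, 64159), Add(Mul(122569, Pow(Mul(3, Add(12, 3)), -1)), -83443)), Mul(-1, Add(Add(-143170, 21885), 119355))) = Add(Mul(-105768, Add(Mul(122569, Pow(Mul(3, 15), -1)), -83443)), Mul(-1, Add(-121285, 119355))) = Add(Mul(-105768, Add(Mul(122569, Pow(45, -1)), -83443)), Mul(-1, -1930)) = Add(Mul(-105768, Add(Mul(122569, Rational(1, 45)), -83443)), 1930) = Add(Mul(-105768, Add(Rational(122569, 45), -83443)), 1930) = Add(Mul(-105768, Rational(-3632366, 45)), 1930) = Add(Rational(42687565232, 5), 1930) = Rational(42687574882, 5)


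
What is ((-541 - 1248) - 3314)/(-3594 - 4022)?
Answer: 729/1088 ≈ 0.67004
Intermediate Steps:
((-541 - 1248) - 3314)/(-3594 - 4022) = (-1789 - 3314)/(-7616) = -5103*(-1/7616) = 729/1088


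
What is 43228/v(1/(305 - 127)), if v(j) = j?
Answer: 7694584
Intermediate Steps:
43228/v(1/(305 - 127)) = 43228/(1/(305 - 127)) = 43228/(1/178) = 43228*178 = 7694584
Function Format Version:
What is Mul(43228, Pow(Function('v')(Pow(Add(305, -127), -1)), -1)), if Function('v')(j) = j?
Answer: 7694584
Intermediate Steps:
Mul(43228, Pow(Function('v')(Pow(Add(305, -127), -1)), -1)) = Mul(43228, Pow(Pow(Add(305, -127), -1), -1)) = Mul(43228, Pow(Pow(178, -1), -1)) = Mul(43228, Pow(Rational(1, 178), -1)) = Mul(43228, 178) = 7694584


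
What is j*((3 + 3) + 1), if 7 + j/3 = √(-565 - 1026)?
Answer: -147 + 21*I*√1591 ≈ -147.0 + 837.63*I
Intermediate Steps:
j = -21 + 3*I*√1591 (j = -21 + 3*√(-565 - 1026) = -21 + 3*√(-1591) = -21 + 3*(I*√1591) = -21 + 3*I*√1591 ≈ -21.0 + 119.66*I)
j*((3 + 3) + 1) = (-21 + 3*I*√1591)*((3 + 3) + 1) = (-21 + 3*I*√1591)*(6 + 1) = (-21 + 3*I*√1591)*7 = -147 + 21*I*√1591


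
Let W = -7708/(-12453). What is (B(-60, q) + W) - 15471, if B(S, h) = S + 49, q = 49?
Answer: -192789638/12453 ≈ -15481.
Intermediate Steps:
B(S, h) = 49 + S
W = 7708/12453 (W = -7708*(-1/12453) = 7708/12453 ≈ 0.61897)
(B(-60, q) + W) - 15471 = ((49 - 60) + 7708/12453) - 15471 = (-11 + 7708/12453) - 15471 = -129275/12453 - 15471 = -192789638/12453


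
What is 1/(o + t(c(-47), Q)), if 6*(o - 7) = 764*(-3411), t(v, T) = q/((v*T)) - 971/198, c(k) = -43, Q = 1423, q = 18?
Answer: -12115422/5262114309077 ≈ -2.3024e-6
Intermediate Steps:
t(v, T) = -971/198 + 18/(T*v) (t(v, T) = 18/((v*T)) - 971/198 = 18/((T*v)) - 971*1/198 = 18*(1/(T*v)) - 971/198 = 18/(T*v) - 971/198 = -971/198 + 18/(T*v))
o = -434327 (o = 7 + (764*(-3411))/6 = 7 + (1/6)*(-2606004) = 7 - 434334 = -434327)
1/(o + t(c(-47), Q)) = 1/(-434327 + (-971/198 + 18/(1423*(-43)))) = 1/(-434327 + (-971/198 + 18*(1/1423)*(-1/43))) = 1/(-434327 + (-971/198 - 18/61189)) = 1/(-434327 - 59418083/12115422) = 1/(-5262114309077/12115422) = -12115422/5262114309077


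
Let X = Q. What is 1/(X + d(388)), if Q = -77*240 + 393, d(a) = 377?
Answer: -1/17710 ≈ -5.6465e-5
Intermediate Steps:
Q = -18087 (Q = -18480 + 393 = -18087)
X = -18087
1/(X + d(388)) = 1/(-18087 + 377) = 1/(-17710) = -1/17710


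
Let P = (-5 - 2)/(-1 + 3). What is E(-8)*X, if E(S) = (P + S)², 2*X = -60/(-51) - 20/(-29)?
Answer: 60835/493 ≈ 123.40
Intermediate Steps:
P = -7/2 ≈ -3.5000
X = 460/493 (X = (-60/(-51) - 20/(-29))/2 = (-60*(-1/51) - 20*(-1/29))/2 = (20/17 + 20/29)/2 = (½)*(920/493) = 460/493 ≈ 0.93306)
E(S) = (-7/2 + S)²
E(-8)*X = ((-7 + 2*(-8))²/4)*(460/493) = ((-7 - 16)²/4)*(460/493) = ((¼)*(-23)²)*(460/493) = ((¼)*529)*(460/493) = (529/4)*(460/493) = 60835/493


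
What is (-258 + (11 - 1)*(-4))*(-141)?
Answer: 42018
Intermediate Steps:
(-258 + (11 - 1)*(-4))*(-141) = (-258 + 10*(-4))*(-141) = (-258 - 40)*(-141) = -298*(-141) = 42018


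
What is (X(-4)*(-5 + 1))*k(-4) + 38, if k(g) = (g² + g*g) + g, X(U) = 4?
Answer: -410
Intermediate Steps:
k(g) = g + 2*g² (k(g) = (g² + g²) + g = 2*g² + g = g + 2*g²)
(X(-4)*(-5 + 1))*k(-4) + 38 = (4*(-5 + 1))*(-4*(1 + 2*(-4))) + 38 = (4*(-4))*(-4*(1 - 8)) + 38 = -(-64)*(-7) + 38 = -16*28 + 38 = -448 + 38 = -410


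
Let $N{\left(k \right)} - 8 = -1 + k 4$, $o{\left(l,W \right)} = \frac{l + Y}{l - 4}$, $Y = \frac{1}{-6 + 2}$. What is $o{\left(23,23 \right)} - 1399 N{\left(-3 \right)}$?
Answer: $\frac{531711}{76} \approx 6996.2$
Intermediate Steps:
$Y = - \frac{1}{4}$ ($Y = \frac{1}{-4} = - \frac{1}{4} \approx -0.25$)
$o{\left(l,W \right)} = \frac{- \frac{1}{4} + l}{-4 + l}$ ($o{\left(l,W \right)} = \frac{l - \frac{1}{4}}{l - 4} = \frac{- \frac{1}{4} + l}{-4 + l}$)
$N{\left(k \right)} = 7 + 4 k$ ($N{\left(k \right)} = 8 + \left(-1 + k 4\right) = 8 + \left(-1 + 4 k\right) = 7 + 4 k$)
$o{\left(23,23 \right)} - 1399 N{\left(-3 \right)} = \frac{- \frac{1}{4} + 23}{-4 + 23} - 1399 \left(7 + 4 \left(-3\right)\right) = \frac{1}{19} \cdot \frac{91}{4} - 1399 \left(7 - 12\right) = \frac{1}{19} \cdot \frac{91}{4} - -6995 = \frac{91}{76} + 6995 = \frac{531711}{76}$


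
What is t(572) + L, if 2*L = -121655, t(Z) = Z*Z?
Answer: 532713/2 ≈ 2.6636e+5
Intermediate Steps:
t(Z) = Z**2
L = -121655/2 (L = (1/2)*(-121655) = -121655/2 ≈ -60828.)
t(572) + L = 572**2 - 121655/2 = 327184 - 121655/2 = 532713/2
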